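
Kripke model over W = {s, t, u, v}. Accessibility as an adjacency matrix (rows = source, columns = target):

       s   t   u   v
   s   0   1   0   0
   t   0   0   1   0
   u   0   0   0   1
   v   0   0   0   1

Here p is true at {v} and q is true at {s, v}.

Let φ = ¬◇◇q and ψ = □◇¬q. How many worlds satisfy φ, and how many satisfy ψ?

For ¬◇◇q:
s: ◇◇q is F. ✓
t: ◇◇q is T. ✗
u: ◇◇q is T. ✗
v: ◇◇q is T. ✗
— 1 world.
For □◇¬q:
s: successors {t}; ◇¬q there: t:T. ✓
t: successors {u}; ◇¬q there: u:F. ✗
u: successors {v}; ◇¬q there: v:F. ✗
v: successors {v}; ◇¬q there: v:F. ✗
— 1 world.

1 and 1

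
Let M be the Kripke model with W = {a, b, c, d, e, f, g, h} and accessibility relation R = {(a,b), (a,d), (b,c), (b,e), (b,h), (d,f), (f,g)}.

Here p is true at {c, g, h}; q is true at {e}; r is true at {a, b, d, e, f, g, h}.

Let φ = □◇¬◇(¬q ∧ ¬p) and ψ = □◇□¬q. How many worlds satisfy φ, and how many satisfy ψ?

6 and 6

For □◇¬◇(¬q ∧ ¬p):
a: successors {b, d}; ◇¬◇(¬q ∧ ¬p) there: b:T, d:T. ✓
b: successors {c, e, h}; ◇¬◇(¬q ∧ ¬p) there: c:F, e:F, h:F. ✗
c: no successors, so □◇¬◇(¬q ∧ ¬p) holds vacuously. ✓
d: successors {f}; ◇¬◇(¬q ∧ ¬p) there: f:T. ✓
e: no successors, so □◇¬◇(¬q ∧ ¬p) holds vacuously. ✓
f: successors {g}; ◇¬◇(¬q ∧ ¬p) there: g:F. ✗
g: no successors, so □◇¬◇(¬q ∧ ¬p) holds vacuously. ✓
h: no successors, so □◇¬◇(¬q ∧ ¬p) holds vacuously. ✓
— 6 worlds.
For □◇□¬q:
a: successors {b, d}; ◇□¬q there: b:T, d:T. ✓
b: successors {c, e, h}; ◇□¬q there: c:F, e:F, h:F. ✗
c: no successors, so □◇□¬q holds vacuously. ✓
d: successors {f}; ◇□¬q there: f:T. ✓
e: no successors, so □◇□¬q holds vacuously. ✓
f: successors {g}; ◇□¬q there: g:F. ✗
g: no successors, so □◇□¬q holds vacuously. ✓
h: no successors, so □◇□¬q holds vacuously. ✓
— 6 worlds.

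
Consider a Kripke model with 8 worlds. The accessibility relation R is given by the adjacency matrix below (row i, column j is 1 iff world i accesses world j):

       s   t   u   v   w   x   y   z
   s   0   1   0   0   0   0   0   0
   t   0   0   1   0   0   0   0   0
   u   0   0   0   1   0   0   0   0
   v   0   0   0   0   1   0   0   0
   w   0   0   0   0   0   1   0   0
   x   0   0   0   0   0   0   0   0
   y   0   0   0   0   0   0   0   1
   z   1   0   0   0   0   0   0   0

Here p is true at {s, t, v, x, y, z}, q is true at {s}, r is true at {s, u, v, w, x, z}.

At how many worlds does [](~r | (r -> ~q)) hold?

s: successors {t}; ~r | (r -> ~q) there: t:T. ✓
t: successors {u}; ~r | (r -> ~q) there: u:T. ✓
u: successors {v}; ~r | (r -> ~q) there: v:T. ✓
v: successors {w}; ~r | (r -> ~q) there: w:T. ✓
w: successors {x}; ~r | (r -> ~q) there: x:T. ✓
x: no successors, so [](~r | (r -> ~q)) holds vacuously. ✓
y: successors {z}; ~r | (r -> ~q) there: z:T. ✓
z: successors {s}; ~r | (r -> ~q) there: s:F. ✗
Satisfying worlds: {s, t, u, v, w, x, y}.

7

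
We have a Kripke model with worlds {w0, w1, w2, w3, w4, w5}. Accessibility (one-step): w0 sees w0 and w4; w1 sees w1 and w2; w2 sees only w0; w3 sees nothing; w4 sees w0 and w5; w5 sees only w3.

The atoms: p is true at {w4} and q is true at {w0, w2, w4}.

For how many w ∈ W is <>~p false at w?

1

w0: successors {w0, w4}; ~p there: w0:T, w4:F. ✓
w1: successors {w1, w2}; ~p there: w1:T, w2:T. ✓
w2: successors {w0}; ~p there: w0:T. ✓
w3: no successors, so <>~p fails. ✗
w4: successors {w0, w5}; ~p there: w0:T, w5:T. ✓
w5: successors {w3}; ~p there: w3:T. ✓
Satisfying worlds: {w0, w1, w2, w4, w5}.
So <>~p fails at the other 1 world.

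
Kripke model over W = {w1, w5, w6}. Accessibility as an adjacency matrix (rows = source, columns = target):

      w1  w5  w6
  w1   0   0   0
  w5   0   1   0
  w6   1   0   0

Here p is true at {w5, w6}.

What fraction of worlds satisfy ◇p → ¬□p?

w1: ◇p is F, ¬□p is F. ✓
w5: ◇p is T, ¬□p is F. ✗
w6: ◇p is F, ¬□p is T. ✓
That's 2 of 3 worlds, so 2/3.

2/3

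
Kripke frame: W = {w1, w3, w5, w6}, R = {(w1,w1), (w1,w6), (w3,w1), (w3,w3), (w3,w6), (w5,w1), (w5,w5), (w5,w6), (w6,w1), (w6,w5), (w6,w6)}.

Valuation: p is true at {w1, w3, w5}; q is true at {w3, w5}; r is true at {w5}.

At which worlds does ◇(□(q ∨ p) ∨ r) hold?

{w5, w6}

w1: successors {w1, w6}; □(q ∨ p) ∨ r there: w1:F, w6:F. ✗
w3: successors {w1, w3, w6}; □(q ∨ p) ∨ r there: w1:F, w3:F, w6:F. ✗
w5: successors {w1, w5, w6}; □(q ∨ p) ∨ r there: w1:F, w5:T, w6:F. ✓
w6: successors {w1, w5, w6}; □(q ∨ p) ∨ r there: w1:F, w5:T, w6:F. ✓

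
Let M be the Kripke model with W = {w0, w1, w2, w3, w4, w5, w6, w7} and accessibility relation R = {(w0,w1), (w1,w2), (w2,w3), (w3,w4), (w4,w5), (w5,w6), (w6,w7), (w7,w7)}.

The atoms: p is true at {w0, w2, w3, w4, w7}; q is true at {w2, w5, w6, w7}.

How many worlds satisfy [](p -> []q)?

6

w0: successors {w1}; p -> []q there: w1:T. ✓
w1: successors {w2}; p -> []q there: w2:F. ✗
w2: successors {w3}; p -> []q there: w3:F. ✗
w3: successors {w4}; p -> []q there: w4:T. ✓
w4: successors {w5}; p -> []q there: w5:T. ✓
w5: successors {w6}; p -> []q there: w6:T. ✓
w6: successors {w7}; p -> []q there: w7:T. ✓
w7: successors {w7}; p -> []q there: w7:T. ✓
Satisfying worlds: {w0, w3, w4, w5, w6, w7}.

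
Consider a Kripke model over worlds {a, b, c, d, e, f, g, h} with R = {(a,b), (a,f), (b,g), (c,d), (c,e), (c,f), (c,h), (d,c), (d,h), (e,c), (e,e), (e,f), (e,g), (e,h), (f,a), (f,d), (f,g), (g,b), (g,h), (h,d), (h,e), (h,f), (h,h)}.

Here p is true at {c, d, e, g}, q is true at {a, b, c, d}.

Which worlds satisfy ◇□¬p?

{b, e, f}

a: successors {b, f}; □¬p there: b:F, f:F. ✗
b: successors {g}; □¬p there: g:T. ✓
c: successors {d, e, f, h}; □¬p there: d:F, e:F, f:F, h:F. ✗
d: successors {c, h}; □¬p there: c:F, h:F. ✗
e: successors {c, e, f, g, h}; □¬p there: c:F, e:F, f:F, g:T, h:F. ✓
f: successors {a, d, g}; □¬p there: a:T, d:F, g:T. ✓
g: successors {b, h}; □¬p there: b:F, h:F. ✗
h: successors {d, e, f, h}; □¬p there: d:F, e:F, f:F, h:F. ✗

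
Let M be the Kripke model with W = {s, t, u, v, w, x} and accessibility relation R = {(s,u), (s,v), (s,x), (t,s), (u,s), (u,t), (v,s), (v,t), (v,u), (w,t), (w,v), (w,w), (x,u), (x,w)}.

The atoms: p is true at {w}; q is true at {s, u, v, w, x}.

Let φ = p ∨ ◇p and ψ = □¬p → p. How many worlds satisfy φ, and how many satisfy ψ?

2 and 2

For p ∨ ◇p:
s: p is F, ◇p is F. ✗
t: p is F, ◇p is F. ✗
u: p is F, ◇p is F. ✗
v: p is F, ◇p is F. ✗
w: p is T, ◇p is T. ✓
x: p is F, ◇p is T. ✓
— 2 worlds.
For □¬p → p:
s: □¬p is T, p is F. ✗
t: □¬p is T, p is F. ✗
u: □¬p is T, p is F. ✗
v: □¬p is T, p is F. ✗
w: □¬p is F, p is T. ✓
x: □¬p is F, p is F. ✓
— 2 worlds.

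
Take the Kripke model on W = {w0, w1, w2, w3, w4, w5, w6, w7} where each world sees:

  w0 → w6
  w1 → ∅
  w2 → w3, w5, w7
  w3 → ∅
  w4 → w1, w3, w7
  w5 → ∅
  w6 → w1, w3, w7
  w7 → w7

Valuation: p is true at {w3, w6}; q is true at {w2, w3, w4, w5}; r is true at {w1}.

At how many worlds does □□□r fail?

5

w0: successors {w6}; □□r there: w6:F. ✗
w1: no successors, so □□□r holds vacuously. ✓
w2: successors {w3, w5, w7}; □□r there: w3:T, w5:T, w7:F. ✗
w3: no successors, so □□□r holds vacuously. ✓
w4: successors {w1, w3, w7}; □□r there: w1:T, w3:T, w7:F. ✗
w5: no successors, so □□□r holds vacuously. ✓
w6: successors {w1, w3, w7}; □□r there: w1:T, w3:T, w7:F. ✗
w7: successors {w7}; □□r there: w7:F. ✗
Satisfying worlds: {w1, w3, w5}.
So □□□r fails at the other 5 worlds.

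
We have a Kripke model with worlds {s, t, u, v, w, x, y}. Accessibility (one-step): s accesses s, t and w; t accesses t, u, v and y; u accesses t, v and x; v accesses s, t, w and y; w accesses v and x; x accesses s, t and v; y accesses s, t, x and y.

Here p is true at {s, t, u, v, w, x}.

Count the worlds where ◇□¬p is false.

7

s: successors {s, t, w}; □¬p there: s:F, t:F, w:F. ✗
t: successors {t, u, v, y}; □¬p there: t:F, u:F, v:F, y:F. ✗
u: successors {t, v, x}; □¬p there: t:F, v:F, x:F. ✗
v: successors {s, t, w, y}; □¬p there: s:F, t:F, w:F, y:F. ✗
w: successors {v, x}; □¬p there: v:F, x:F. ✗
x: successors {s, t, v}; □¬p there: s:F, t:F, v:F. ✗
y: successors {s, t, x, y}; □¬p there: s:F, t:F, x:F, y:F. ✗
Satisfying worlds: ∅.
So ◇□¬p fails at the other 7 worlds.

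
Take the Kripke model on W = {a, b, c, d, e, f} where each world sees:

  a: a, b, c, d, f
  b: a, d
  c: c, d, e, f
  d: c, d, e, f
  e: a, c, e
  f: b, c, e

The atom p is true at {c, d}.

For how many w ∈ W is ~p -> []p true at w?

2

a: ~p is T, []p is F. ✗
b: ~p is T, []p is F. ✗
c: ~p is F, []p is F. ✓
d: ~p is F, []p is F. ✓
e: ~p is T, []p is F. ✗
f: ~p is T, []p is F. ✗
Satisfying worlds: {c, d}.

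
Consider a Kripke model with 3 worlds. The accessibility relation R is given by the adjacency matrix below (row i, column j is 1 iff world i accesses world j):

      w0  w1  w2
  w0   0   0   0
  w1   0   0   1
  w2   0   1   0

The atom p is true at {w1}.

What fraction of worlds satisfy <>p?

1/3

w0: no successors, so <>p fails. ✗
w1: successors {w2}; p there: w2:F. ✗
w2: successors {w1}; p there: w1:T. ✓
That's 1 of 3 worlds, so 1/3.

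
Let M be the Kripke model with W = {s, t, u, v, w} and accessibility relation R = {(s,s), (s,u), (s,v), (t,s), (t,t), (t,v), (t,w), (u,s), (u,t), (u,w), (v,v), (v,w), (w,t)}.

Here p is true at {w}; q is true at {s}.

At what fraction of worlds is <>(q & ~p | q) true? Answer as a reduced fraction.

s: successors {s, u, v}; q & ~p | q there: s:T, u:F, v:F. ✓
t: successors {s, t, v, w}; q & ~p | q there: s:T, t:F, v:F, w:F. ✓
u: successors {s, t, w}; q & ~p | q there: s:T, t:F, w:F. ✓
v: successors {v, w}; q & ~p | q there: v:F, w:F. ✗
w: successors {t}; q & ~p | q there: t:F. ✗
That's 3 of 5 worlds, so 3/5.

3/5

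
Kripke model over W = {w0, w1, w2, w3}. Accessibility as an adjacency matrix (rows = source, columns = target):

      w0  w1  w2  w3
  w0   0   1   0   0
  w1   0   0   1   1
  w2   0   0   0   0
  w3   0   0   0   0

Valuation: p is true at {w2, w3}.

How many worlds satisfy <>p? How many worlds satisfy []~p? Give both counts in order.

For <>p:
w0: successors {w1}; p there: w1:F. ✗
w1: successors {w2, w3}; p there: w2:T, w3:T. ✓
w2: no successors, so <>p fails. ✗
w3: no successors, so <>p fails. ✗
— 1 world.
For []~p:
w0: successors {w1}; ~p there: w1:T. ✓
w1: successors {w2, w3}; ~p there: w2:F, w3:F. ✗
w2: no successors, so []~p holds vacuously. ✓
w3: no successors, so []~p holds vacuously. ✓
— 3 worlds.

1 and 3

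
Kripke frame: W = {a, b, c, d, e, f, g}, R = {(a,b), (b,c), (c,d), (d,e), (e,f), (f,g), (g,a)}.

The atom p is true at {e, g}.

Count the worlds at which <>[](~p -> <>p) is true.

4

a: successors {b}; [](~p -> <>p) there: b:F. ✗
b: successors {c}; [](~p -> <>p) there: c:T. ✓
c: successors {d}; [](~p -> <>p) there: d:T. ✓
d: successors {e}; [](~p -> <>p) there: e:T. ✓
e: successors {f}; [](~p -> <>p) there: f:T. ✓
f: successors {g}; [](~p -> <>p) there: g:F. ✗
g: successors {a}; [](~p -> <>p) there: a:F. ✗
Satisfying worlds: {b, c, d, e}.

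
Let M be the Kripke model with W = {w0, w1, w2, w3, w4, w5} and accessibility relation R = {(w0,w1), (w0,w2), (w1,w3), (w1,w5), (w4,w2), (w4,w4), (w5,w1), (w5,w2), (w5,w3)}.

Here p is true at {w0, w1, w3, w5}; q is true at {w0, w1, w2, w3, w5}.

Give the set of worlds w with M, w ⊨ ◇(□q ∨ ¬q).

{w0, w1, w4, w5}

w0: successors {w1, w2}; □q ∨ ¬q there: w1:T, w2:T. ✓
w1: successors {w3, w5}; □q ∨ ¬q there: w3:T, w5:T. ✓
w2: no successors, so ◇(□q ∨ ¬q) fails. ✗
w3: no successors, so ◇(□q ∨ ¬q) fails. ✗
w4: successors {w2, w4}; □q ∨ ¬q there: w2:T, w4:T. ✓
w5: successors {w1, w2, w3}; □q ∨ ¬q there: w1:T, w2:T, w3:T. ✓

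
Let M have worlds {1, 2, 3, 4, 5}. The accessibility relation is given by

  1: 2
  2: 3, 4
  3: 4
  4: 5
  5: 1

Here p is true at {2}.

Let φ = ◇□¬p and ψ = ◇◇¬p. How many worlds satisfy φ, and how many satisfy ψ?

For ◇□¬p:
1: successors {2}; □¬p there: 2:T. ✓
2: successors {3, 4}; □¬p there: 3:T, 4:T. ✓
3: successors {4}; □¬p there: 4:T. ✓
4: successors {5}; □¬p there: 5:T. ✓
5: successors {1}; □¬p there: 1:F. ✗
— 4 worlds.
For ◇◇¬p:
1: successors {2}; ◇¬p there: 2:T. ✓
2: successors {3, 4}; ◇¬p there: 3:T, 4:T. ✓
3: successors {4}; ◇¬p there: 4:T. ✓
4: successors {5}; ◇¬p there: 5:T. ✓
5: successors {1}; ◇¬p there: 1:F. ✗
— 4 worlds.

4 and 4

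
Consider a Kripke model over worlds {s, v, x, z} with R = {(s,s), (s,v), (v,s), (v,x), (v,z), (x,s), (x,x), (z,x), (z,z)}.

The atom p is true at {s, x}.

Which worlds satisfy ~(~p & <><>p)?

s: ~p & <><>p is F. ✓
v: ~p & <><>p is T. ✗
x: ~p & <><>p is F. ✓
z: ~p & <><>p is T. ✗

{s, x}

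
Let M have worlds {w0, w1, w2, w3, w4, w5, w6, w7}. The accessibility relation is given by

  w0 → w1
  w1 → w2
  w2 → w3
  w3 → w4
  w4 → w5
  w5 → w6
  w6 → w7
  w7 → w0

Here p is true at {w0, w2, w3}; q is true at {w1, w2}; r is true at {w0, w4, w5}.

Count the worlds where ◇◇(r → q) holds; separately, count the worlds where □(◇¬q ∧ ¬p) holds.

For ◇◇(r → q):
w0: successors {w1}; ◇(r → q) there: w1:T. ✓
w1: successors {w2}; ◇(r → q) there: w2:T. ✓
w2: successors {w3}; ◇(r → q) there: w3:F. ✗
w3: successors {w4}; ◇(r → q) there: w4:F. ✗
w4: successors {w5}; ◇(r → q) there: w5:T. ✓
w5: successors {w6}; ◇(r → q) there: w6:T. ✓
w6: successors {w7}; ◇(r → q) there: w7:F. ✗
w7: successors {w0}; ◇(r → q) there: w0:T. ✓
— 5 worlds.
For □(◇¬q ∧ ¬p):
w0: successors {w1}; ◇¬q ∧ ¬p there: w1:F. ✗
w1: successors {w2}; ◇¬q ∧ ¬p there: w2:F. ✗
w2: successors {w3}; ◇¬q ∧ ¬p there: w3:F. ✗
w3: successors {w4}; ◇¬q ∧ ¬p there: w4:T. ✓
w4: successors {w5}; ◇¬q ∧ ¬p there: w5:T. ✓
w5: successors {w6}; ◇¬q ∧ ¬p there: w6:T. ✓
w6: successors {w7}; ◇¬q ∧ ¬p there: w7:T. ✓
w7: successors {w0}; ◇¬q ∧ ¬p there: w0:F. ✗
— 4 worlds.

5 and 4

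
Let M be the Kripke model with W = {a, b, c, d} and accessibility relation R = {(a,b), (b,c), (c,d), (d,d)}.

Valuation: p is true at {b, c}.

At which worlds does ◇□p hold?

a: successors {b}; □p there: b:T. ✓
b: successors {c}; □p there: c:F. ✗
c: successors {d}; □p there: d:F. ✗
d: successors {d}; □p there: d:F. ✗

{a}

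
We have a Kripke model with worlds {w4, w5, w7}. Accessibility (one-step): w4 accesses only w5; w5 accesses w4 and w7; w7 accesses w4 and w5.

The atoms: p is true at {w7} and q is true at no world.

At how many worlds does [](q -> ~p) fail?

w4: successors {w5}; q -> ~p there: w5:T. ✓
w5: successors {w4, w7}; q -> ~p there: w4:T, w7:T. ✓
w7: successors {w4, w5}; q -> ~p there: w4:T, w5:T. ✓
Satisfying worlds: {w4, w5, w7}.
So [](q -> ~p) fails at the other 0 worlds.

0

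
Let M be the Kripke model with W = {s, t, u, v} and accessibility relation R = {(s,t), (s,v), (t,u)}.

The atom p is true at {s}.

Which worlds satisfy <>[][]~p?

{s, t}

s: successors {t, v}; [][]~p there: t:T, v:T. ✓
t: successors {u}; [][]~p there: u:T. ✓
u: no successors, so <>[][]~p fails. ✗
v: no successors, so <>[][]~p fails. ✗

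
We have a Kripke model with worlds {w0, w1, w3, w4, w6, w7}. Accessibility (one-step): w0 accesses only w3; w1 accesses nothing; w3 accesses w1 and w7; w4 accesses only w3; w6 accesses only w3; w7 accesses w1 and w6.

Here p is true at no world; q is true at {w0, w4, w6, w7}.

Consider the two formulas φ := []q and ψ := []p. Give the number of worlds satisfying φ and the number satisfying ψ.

For []q:
w0: successors {w3}; q there: w3:F. ✗
w1: no successors, so []q holds vacuously. ✓
w3: successors {w1, w7}; q there: w1:F, w7:T. ✗
w4: successors {w3}; q there: w3:F. ✗
w6: successors {w3}; q there: w3:F. ✗
w7: successors {w1, w6}; q there: w1:F, w6:T. ✗
— 1 world.
For []p:
w0: successors {w3}; p there: w3:F. ✗
w1: no successors, so []p holds vacuously. ✓
w3: successors {w1, w7}; p there: w1:F, w7:F. ✗
w4: successors {w3}; p there: w3:F. ✗
w6: successors {w3}; p there: w3:F. ✗
w7: successors {w1, w6}; p there: w1:F, w6:F. ✗
— 1 world.

1 and 1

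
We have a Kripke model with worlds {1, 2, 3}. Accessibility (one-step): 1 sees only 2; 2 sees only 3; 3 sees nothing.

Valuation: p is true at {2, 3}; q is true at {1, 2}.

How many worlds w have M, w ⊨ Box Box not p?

1: successors {2}; Box not p there: 2:F. ✗
2: successors {3}; Box not p there: 3:T. ✓
3: no successors, so Box Box not p holds vacuously. ✓
Satisfying worlds: {2, 3}.

2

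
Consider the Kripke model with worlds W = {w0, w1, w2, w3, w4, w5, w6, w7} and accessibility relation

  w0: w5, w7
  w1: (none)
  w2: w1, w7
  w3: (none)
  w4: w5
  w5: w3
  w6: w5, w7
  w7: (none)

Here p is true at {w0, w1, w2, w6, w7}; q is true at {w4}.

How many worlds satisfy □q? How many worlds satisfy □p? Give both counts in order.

For □q:
w0: successors {w5, w7}; q there: w5:F, w7:F. ✗
w1: no successors, so □q holds vacuously. ✓
w2: successors {w1, w7}; q there: w1:F, w7:F. ✗
w3: no successors, so □q holds vacuously. ✓
w4: successors {w5}; q there: w5:F. ✗
w5: successors {w3}; q there: w3:F. ✗
w6: successors {w5, w7}; q there: w5:F, w7:F. ✗
w7: no successors, so □q holds vacuously. ✓
— 3 worlds.
For □p:
w0: successors {w5, w7}; p there: w5:F, w7:T. ✗
w1: no successors, so □p holds vacuously. ✓
w2: successors {w1, w7}; p there: w1:T, w7:T. ✓
w3: no successors, so □p holds vacuously. ✓
w4: successors {w5}; p there: w5:F. ✗
w5: successors {w3}; p there: w3:F. ✗
w6: successors {w5, w7}; p there: w5:F, w7:T. ✗
w7: no successors, so □p holds vacuously. ✓
— 4 worlds.

3 and 4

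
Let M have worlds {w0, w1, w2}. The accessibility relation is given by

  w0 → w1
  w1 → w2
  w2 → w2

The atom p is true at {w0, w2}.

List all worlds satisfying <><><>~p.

w0: successors {w1}; <><>~p there: w1:F. ✗
w1: successors {w2}; <><>~p there: w2:F. ✗
w2: successors {w2}; <><>~p there: w2:F. ✗

∅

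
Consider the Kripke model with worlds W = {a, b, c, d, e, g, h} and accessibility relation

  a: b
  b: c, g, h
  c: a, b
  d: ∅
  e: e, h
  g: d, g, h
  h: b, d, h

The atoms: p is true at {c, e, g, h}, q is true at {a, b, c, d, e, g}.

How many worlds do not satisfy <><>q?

a: successors {b}; <>q there: b:T. ✓
b: successors {c, g, h}; <>q there: c:T, g:T, h:T. ✓
c: successors {a, b}; <>q there: a:T, b:T. ✓
d: no successors, so <><>q fails. ✗
e: successors {e, h}; <>q there: e:T, h:T. ✓
g: successors {d, g, h}; <>q there: d:F, g:T, h:T. ✓
h: successors {b, d, h}; <>q there: b:T, d:F, h:T. ✓
Satisfying worlds: {a, b, c, e, g, h}.
So <><>q fails at the other 1 world.

1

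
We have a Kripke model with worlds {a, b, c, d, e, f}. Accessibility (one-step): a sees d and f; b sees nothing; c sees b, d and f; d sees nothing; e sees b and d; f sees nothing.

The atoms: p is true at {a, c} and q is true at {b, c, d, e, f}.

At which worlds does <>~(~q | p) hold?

{a, c, e}

a: successors {d, f}; ~(~q | p) there: d:T, f:T. ✓
b: no successors, so <>~(~q | p) fails. ✗
c: successors {b, d, f}; ~(~q | p) there: b:T, d:T, f:T. ✓
d: no successors, so <>~(~q | p) fails. ✗
e: successors {b, d}; ~(~q | p) there: b:T, d:T. ✓
f: no successors, so <>~(~q | p) fails. ✗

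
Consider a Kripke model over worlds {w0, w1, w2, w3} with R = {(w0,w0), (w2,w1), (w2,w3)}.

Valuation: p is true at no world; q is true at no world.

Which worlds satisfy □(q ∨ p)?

w0: successors {w0}; q ∨ p there: w0:F. ✗
w1: no successors, so □(q ∨ p) holds vacuously. ✓
w2: successors {w1, w3}; q ∨ p there: w1:F, w3:F. ✗
w3: no successors, so □(q ∨ p) holds vacuously. ✓

{w1, w3}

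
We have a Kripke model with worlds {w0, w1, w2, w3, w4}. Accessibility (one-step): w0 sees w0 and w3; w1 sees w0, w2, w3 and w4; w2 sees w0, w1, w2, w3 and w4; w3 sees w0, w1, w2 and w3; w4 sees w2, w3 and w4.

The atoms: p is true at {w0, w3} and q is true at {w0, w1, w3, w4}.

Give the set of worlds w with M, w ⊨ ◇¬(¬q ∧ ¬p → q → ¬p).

w0: successors {w0, w3}; ¬(¬q ∧ ¬p → q → ¬p) there: w0:F, w3:F. ✗
w1: successors {w0, w2, w3, w4}; ¬(¬q ∧ ¬p → q → ¬p) there: w0:F, w2:F, w3:F, w4:F. ✗
w2: successors {w0, w1, w2, w3, w4}; ¬(¬q ∧ ¬p → q → ¬p) there: w0:F, w1:F, w2:F, w3:F, w4:F. ✗
w3: successors {w0, w1, w2, w3}; ¬(¬q ∧ ¬p → q → ¬p) there: w0:F, w1:F, w2:F, w3:F. ✗
w4: successors {w2, w3, w4}; ¬(¬q ∧ ¬p → q → ¬p) there: w2:F, w3:F, w4:F. ✗

∅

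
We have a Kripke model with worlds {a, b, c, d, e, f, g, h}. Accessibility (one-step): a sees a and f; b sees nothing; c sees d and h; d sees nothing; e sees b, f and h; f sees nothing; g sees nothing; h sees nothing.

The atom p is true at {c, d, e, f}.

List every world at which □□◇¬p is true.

{b, c, d, e, f, g, h}

a: successors {a, f}; □◇¬p there: a:F, f:T. ✗
b: no successors, so □□◇¬p holds vacuously. ✓
c: successors {d, h}; □◇¬p there: d:T, h:T. ✓
d: no successors, so □□◇¬p holds vacuously. ✓
e: successors {b, f, h}; □◇¬p there: b:T, f:T, h:T. ✓
f: no successors, so □□◇¬p holds vacuously. ✓
g: no successors, so □□◇¬p holds vacuously. ✓
h: no successors, so □□◇¬p holds vacuously. ✓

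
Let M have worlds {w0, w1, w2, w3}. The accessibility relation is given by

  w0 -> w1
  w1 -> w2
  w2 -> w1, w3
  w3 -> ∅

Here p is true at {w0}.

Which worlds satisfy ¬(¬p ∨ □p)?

w0: ¬p ∨ □p is F. ✓
w1: ¬p ∨ □p is T. ✗
w2: ¬p ∨ □p is T. ✗
w3: ¬p ∨ □p is T. ✗

{w0}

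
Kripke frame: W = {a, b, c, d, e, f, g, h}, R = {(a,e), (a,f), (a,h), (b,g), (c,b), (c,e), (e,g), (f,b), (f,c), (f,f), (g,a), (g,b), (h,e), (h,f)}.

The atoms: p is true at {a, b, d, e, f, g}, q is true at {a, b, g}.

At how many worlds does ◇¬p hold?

2

a: successors {e, f, h}; ¬p there: e:F, f:F, h:T. ✓
b: successors {g}; ¬p there: g:F. ✗
c: successors {b, e}; ¬p there: b:F, e:F. ✗
d: no successors, so ◇¬p fails. ✗
e: successors {g}; ¬p there: g:F. ✗
f: successors {b, c, f}; ¬p there: b:F, c:T, f:F. ✓
g: successors {a, b}; ¬p there: a:F, b:F. ✗
h: successors {e, f}; ¬p there: e:F, f:F. ✗
Satisfying worlds: {a, f}.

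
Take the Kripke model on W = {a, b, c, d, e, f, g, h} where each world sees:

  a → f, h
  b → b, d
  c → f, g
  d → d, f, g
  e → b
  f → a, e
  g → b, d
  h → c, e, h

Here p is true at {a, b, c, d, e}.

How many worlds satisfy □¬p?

2

a: successors {f, h}; ¬p there: f:T, h:T. ✓
b: successors {b, d}; ¬p there: b:F, d:F. ✗
c: successors {f, g}; ¬p there: f:T, g:T. ✓
d: successors {d, f, g}; ¬p there: d:F, f:T, g:T. ✗
e: successors {b}; ¬p there: b:F. ✗
f: successors {a, e}; ¬p there: a:F, e:F. ✗
g: successors {b, d}; ¬p there: b:F, d:F. ✗
h: successors {c, e, h}; ¬p there: c:F, e:F, h:T. ✗
Satisfying worlds: {a, c}.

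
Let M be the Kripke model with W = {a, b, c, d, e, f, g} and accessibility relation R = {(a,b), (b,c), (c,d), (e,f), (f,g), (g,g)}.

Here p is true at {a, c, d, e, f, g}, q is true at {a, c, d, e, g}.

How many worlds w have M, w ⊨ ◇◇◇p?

a: successors {b}; ◇◇p there: b:T. ✓
b: successors {c}; ◇◇p there: c:F. ✗
c: successors {d}; ◇◇p there: d:F. ✗
d: no successors, so ◇◇◇p fails. ✗
e: successors {f}; ◇◇p there: f:T. ✓
f: successors {g}; ◇◇p there: g:T. ✓
g: successors {g}; ◇◇p there: g:T. ✓
Satisfying worlds: {a, e, f, g}.

4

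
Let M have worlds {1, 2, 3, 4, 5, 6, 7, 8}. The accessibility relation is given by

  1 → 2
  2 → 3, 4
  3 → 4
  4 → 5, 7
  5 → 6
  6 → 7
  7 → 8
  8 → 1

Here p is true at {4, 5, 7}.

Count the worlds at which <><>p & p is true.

1: <><>p is T, p is F. ✗
2: <><>p is T, p is F. ✗
3: <><>p is T, p is F. ✗
4: <><>p is F, p is T. ✗
5: <><>p is T, p is T. ✓
6: <><>p is F, p is F. ✗
7: <><>p is F, p is T. ✗
8: <><>p is F, p is F. ✗
Satisfying worlds: {5}.

1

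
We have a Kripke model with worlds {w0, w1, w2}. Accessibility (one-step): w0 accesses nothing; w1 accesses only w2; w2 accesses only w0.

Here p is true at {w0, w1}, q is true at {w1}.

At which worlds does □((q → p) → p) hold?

{w0, w2}

w0: no successors, so □((q → p) → p) holds vacuously. ✓
w1: successors {w2}; (q → p) → p there: w2:F. ✗
w2: successors {w0}; (q → p) → p there: w0:T. ✓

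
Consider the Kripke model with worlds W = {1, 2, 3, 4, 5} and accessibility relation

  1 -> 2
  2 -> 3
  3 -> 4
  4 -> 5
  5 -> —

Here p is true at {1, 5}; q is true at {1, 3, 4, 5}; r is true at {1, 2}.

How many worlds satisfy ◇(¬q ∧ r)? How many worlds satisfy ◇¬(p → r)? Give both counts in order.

For ◇(¬q ∧ r):
1: successors {2}; ¬q ∧ r there: 2:T. ✓
2: successors {3}; ¬q ∧ r there: 3:F. ✗
3: successors {4}; ¬q ∧ r there: 4:F. ✗
4: successors {5}; ¬q ∧ r there: 5:F. ✗
5: no successors, so ◇(¬q ∧ r) fails. ✗
— 1 world.
For ◇¬(p → r):
1: successors {2}; ¬(p → r) there: 2:F. ✗
2: successors {3}; ¬(p → r) there: 3:F. ✗
3: successors {4}; ¬(p → r) there: 4:F. ✗
4: successors {5}; ¬(p → r) there: 5:T. ✓
5: no successors, so ◇¬(p → r) fails. ✗
— 1 world.

1 and 1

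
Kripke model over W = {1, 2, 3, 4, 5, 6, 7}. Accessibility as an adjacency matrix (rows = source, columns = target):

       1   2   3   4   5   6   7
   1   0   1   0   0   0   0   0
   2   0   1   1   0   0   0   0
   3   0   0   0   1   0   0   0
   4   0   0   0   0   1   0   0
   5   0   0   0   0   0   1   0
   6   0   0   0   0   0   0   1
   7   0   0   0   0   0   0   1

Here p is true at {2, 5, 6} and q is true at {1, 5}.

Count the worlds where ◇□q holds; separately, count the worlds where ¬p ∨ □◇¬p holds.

1 and 7

For ◇□q:
1: successors {2}; □q there: 2:F. ✗
2: successors {2, 3}; □q there: 2:F, 3:F. ✗
3: successors {4}; □q there: 4:T. ✓
4: successors {5}; □q there: 5:F. ✗
5: successors {6}; □q there: 6:F. ✗
6: successors {7}; □q there: 7:F. ✗
7: successors {7}; □q there: 7:F. ✗
— 1 world.
For ¬p ∨ □◇¬p:
1: ¬p is T, □◇¬p is T. ✓
2: ¬p is F, □◇¬p is T. ✓
3: ¬p is T, □◇¬p is F. ✓
4: ¬p is T, □◇¬p is F. ✓
5: ¬p is F, □◇¬p is T. ✓
6: ¬p is F, □◇¬p is T. ✓
7: ¬p is T, □◇¬p is T. ✓
— 7 worlds.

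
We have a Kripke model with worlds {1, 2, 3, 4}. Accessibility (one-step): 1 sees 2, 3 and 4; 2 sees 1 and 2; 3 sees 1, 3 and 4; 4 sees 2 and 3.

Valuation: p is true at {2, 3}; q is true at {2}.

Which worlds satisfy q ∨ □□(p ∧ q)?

{2}

1: q is F, □□(p ∧ q) is F. ✗
2: q is T, □□(p ∧ q) is F. ✓
3: q is F, □□(p ∧ q) is F. ✗
4: q is F, □□(p ∧ q) is F. ✗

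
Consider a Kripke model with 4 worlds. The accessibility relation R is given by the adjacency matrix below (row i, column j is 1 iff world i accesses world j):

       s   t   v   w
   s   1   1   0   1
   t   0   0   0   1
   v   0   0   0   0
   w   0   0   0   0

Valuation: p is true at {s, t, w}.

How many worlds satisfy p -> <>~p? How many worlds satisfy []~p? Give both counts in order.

For p -> <>~p:
s: p is T, <>~p is F. ✗
t: p is T, <>~p is F. ✗
v: p is F, <>~p is F. ✓
w: p is T, <>~p is F. ✗
— 1 world.
For []~p:
s: successors {s, t, w}; ~p there: s:F, t:F, w:F. ✗
t: successors {w}; ~p there: w:F. ✗
v: no successors, so []~p holds vacuously. ✓
w: no successors, so []~p holds vacuously. ✓
— 2 worlds.

1 and 2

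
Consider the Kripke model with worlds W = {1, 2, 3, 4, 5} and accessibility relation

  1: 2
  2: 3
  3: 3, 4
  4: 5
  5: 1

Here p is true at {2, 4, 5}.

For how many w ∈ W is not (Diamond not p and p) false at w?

2

1: Diamond not p and p is F. ✓
2: Diamond not p and p is T. ✗
3: Diamond not p and p is F. ✓
4: Diamond not p and p is F. ✓
5: Diamond not p and p is T. ✗
Satisfying worlds: {1, 3, 4}.
So not (Diamond not p and p) fails at the other 2 worlds.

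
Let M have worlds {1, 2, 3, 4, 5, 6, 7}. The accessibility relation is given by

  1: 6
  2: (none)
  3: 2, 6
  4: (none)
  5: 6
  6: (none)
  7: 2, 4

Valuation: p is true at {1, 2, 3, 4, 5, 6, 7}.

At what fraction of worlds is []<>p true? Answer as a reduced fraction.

3/7

1: successors {6}; <>p there: 6:F. ✗
2: no successors, so []<>p holds vacuously. ✓
3: successors {2, 6}; <>p there: 2:F, 6:F. ✗
4: no successors, so []<>p holds vacuously. ✓
5: successors {6}; <>p there: 6:F. ✗
6: no successors, so []<>p holds vacuously. ✓
7: successors {2, 4}; <>p there: 2:F, 4:F. ✗
That's 3 of 7 worlds, so 3/7.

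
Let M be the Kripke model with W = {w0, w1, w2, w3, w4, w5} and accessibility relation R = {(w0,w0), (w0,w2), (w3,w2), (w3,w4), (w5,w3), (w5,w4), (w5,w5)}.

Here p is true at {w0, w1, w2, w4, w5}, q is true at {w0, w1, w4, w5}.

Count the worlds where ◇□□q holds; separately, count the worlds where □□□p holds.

For ◇□□q:
w0: successors {w0, w2}; □□q there: w0:F, w2:T. ✓
w1: no successors, so ◇□□q fails. ✗
w2: no successors, so ◇□□q fails. ✗
w3: successors {w2, w4}; □□q there: w2:T, w4:T. ✓
w4: no successors, so ◇□□q fails. ✗
w5: successors {w3, w4, w5}; □□q there: w3:T, w4:T, w5:F. ✓
— 3 worlds.
For □□□p:
w0: successors {w0, w2}; □□p there: w0:T, w2:T. ✓
w1: no successors, so □□□p holds vacuously. ✓
w2: no successors, so □□□p holds vacuously. ✓
w3: successors {w2, w4}; □□p there: w2:T, w4:T. ✓
w4: no successors, so □□□p holds vacuously. ✓
w5: successors {w3, w4, w5}; □□p there: w3:T, w4:T, w5:F. ✗
— 5 worlds.

3 and 5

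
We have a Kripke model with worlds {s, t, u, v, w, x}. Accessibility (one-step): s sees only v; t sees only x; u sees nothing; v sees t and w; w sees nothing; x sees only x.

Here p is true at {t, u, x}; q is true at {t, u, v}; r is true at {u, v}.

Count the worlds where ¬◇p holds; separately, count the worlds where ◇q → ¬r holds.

3 and 5

For ¬◇p:
s: ◇p is F. ✓
t: ◇p is T. ✗
u: ◇p is F. ✓
v: ◇p is T. ✗
w: ◇p is F. ✓
x: ◇p is T. ✗
— 3 worlds.
For ◇q → ¬r:
s: ◇q is T, ¬r is T. ✓
t: ◇q is F, ¬r is T. ✓
u: ◇q is F, ¬r is F. ✓
v: ◇q is T, ¬r is F. ✗
w: ◇q is F, ¬r is T. ✓
x: ◇q is F, ¬r is T. ✓
— 5 worlds.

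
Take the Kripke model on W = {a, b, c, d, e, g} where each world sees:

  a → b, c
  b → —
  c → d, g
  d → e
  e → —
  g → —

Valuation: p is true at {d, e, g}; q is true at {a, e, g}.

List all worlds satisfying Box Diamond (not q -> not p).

a: successors {b, c}; Diamond (not q -> not p) there: b:F, c:T. ✗
b: no successors, so Box Diamond (not q -> not p) holds vacuously. ✓
c: successors {d, g}; Diamond (not q -> not p) there: d:T, g:F. ✗
d: successors {e}; Diamond (not q -> not p) there: e:F. ✗
e: no successors, so Box Diamond (not q -> not p) holds vacuously. ✓
g: no successors, so Box Diamond (not q -> not p) holds vacuously. ✓

{b, e, g}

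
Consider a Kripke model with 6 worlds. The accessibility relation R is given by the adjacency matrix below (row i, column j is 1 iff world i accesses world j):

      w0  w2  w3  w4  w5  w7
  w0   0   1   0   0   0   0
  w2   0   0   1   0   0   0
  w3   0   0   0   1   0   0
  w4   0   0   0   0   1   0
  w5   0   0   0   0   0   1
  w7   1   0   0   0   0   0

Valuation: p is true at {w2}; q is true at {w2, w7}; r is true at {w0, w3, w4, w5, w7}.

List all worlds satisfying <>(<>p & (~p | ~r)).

w0: successors {w2}; <>p & (~p | ~r) there: w2:F. ✗
w2: successors {w3}; <>p & (~p | ~r) there: w3:F. ✗
w3: successors {w4}; <>p & (~p | ~r) there: w4:F. ✗
w4: successors {w5}; <>p & (~p | ~r) there: w5:F. ✗
w5: successors {w7}; <>p & (~p | ~r) there: w7:F. ✗
w7: successors {w0}; <>p & (~p | ~r) there: w0:T. ✓

{w7}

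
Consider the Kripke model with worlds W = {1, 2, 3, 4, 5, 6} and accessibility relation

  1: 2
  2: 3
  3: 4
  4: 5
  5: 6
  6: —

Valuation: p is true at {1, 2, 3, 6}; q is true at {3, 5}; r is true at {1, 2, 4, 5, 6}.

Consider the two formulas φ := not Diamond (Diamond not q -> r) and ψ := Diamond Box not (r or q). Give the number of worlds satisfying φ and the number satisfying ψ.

For not Diamond (Diamond not q -> r):
1: Diamond (Diamond not q -> r) is T. ✗
2: Diamond (Diamond not q -> r) is F. ✓
3: Diamond (Diamond not q -> r) is T. ✗
4: Diamond (Diamond not q -> r) is T. ✗
5: Diamond (Diamond not q -> r) is T. ✗
6: Diamond (Diamond not q -> r) is F. ✓
— 2 worlds.
For Diamond Box not (r or q):
1: successors {2}; Box not (r or q) there: 2:F. ✗
2: successors {3}; Box not (r or q) there: 3:F. ✗
3: successors {4}; Box not (r or q) there: 4:F. ✗
4: successors {5}; Box not (r or q) there: 5:F. ✗
5: successors {6}; Box not (r or q) there: 6:T. ✓
6: no successors, so Diamond Box not (r or q) fails. ✗
— 1 world.

2 and 1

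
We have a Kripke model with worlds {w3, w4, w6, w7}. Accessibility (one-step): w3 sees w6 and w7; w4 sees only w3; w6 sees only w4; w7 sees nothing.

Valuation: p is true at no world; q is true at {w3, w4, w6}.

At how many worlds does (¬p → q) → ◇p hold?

w3: ¬p → q is T, ◇p is F. ✗
w4: ¬p → q is T, ◇p is F. ✗
w6: ¬p → q is T, ◇p is F. ✗
w7: ¬p → q is F, ◇p is F. ✓
Satisfying worlds: {w7}.

1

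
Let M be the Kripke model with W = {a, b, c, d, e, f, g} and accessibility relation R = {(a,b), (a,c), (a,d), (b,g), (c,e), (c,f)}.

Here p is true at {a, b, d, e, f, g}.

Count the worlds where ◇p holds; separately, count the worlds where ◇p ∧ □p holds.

For ◇p:
a: successors {b, c, d}; p there: b:T, c:F, d:T. ✓
b: successors {g}; p there: g:T. ✓
c: successors {e, f}; p there: e:T, f:T. ✓
d: no successors, so ◇p fails. ✗
e: no successors, so ◇p fails. ✗
f: no successors, so ◇p fails. ✗
g: no successors, so ◇p fails. ✗
— 3 worlds.
For ◇p ∧ □p:
a: ◇p is T, □p is F. ✗
b: ◇p is T, □p is T. ✓
c: ◇p is T, □p is T. ✓
d: ◇p is F, □p is T. ✗
e: ◇p is F, □p is T. ✗
f: ◇p is F, □p is T. ✗
g: ◇p is F, □p is T. ✗
— 2 worlds.

3 and 2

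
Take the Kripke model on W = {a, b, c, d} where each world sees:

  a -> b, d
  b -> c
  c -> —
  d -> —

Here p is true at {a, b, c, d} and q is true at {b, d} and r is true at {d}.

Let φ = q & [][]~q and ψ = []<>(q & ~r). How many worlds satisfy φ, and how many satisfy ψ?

2 and 2

For q & [][]~q:
a: q is F, [][]~q is T. ✗
b: q is T, [][]~q is T. ✓
c: q is F, [][]~q is T. ✗
d: q is T, [][]~q is T. ✓
— 2 worlds.
For []<>(q & ~r):
a: successors {b, d}; <>(q & ~r) there: b:F, d:F. ✗
b: successors {c}; <>(q & ~r) there: c:F. ✗
c: no successors, so []<>(q & ~r) holds vacuously. ✓
d: no successors, so []<>(q & ~r) holds vacuously. ✓
— 2 worlds.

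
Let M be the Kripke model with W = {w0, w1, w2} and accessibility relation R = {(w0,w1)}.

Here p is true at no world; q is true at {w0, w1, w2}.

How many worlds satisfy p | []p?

w0: p is F, []p is F. ✗
w1: p is F, []p is T. ✓
w2: p is F, []p is T. ✓
Satisfying worlds: {w1, w2}.

2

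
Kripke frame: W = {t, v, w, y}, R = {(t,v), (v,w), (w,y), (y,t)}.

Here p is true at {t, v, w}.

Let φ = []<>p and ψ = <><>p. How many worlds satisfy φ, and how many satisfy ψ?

For []<>p:
t: successors {v}; <>p there: v:T. ✓
v: successors {w}; <>p there: w:F. ✗
w: successors {y}; <>p there: y:T. ✓
y: successors {t}; <>p there: t:T. ✓
— 3 worlds.
For <><>p:
t: successors {v}; <>p there: v:T. ✓
v: successors {w}; <>p there: w:F. ✗
w: successors {y}; <>p there: y:T. ✓
y: successors {t}; <>p there: t:T. ✓
— 3 worlds.

3 and 3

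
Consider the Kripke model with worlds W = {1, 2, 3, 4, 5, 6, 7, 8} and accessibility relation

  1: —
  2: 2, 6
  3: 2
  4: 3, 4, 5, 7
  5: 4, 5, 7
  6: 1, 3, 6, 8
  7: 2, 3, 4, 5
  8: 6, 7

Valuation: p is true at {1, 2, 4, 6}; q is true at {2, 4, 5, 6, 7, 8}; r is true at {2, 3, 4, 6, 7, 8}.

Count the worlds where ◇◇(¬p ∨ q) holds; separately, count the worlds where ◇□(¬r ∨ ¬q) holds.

7 and 1

For ◇◇(¬p ∨ q):
1: no successors, so ◇◇(¬p ∨ q) fails. ✗
2: successors {2, 6}; ◇(¬p ∨ q) there: 2:T, 6:T. ✓
3: successors {2}; ◇(¬p ∨ q) there: 2:T. ✓
4: successors {3, 4, 5, 7}; ◇(¬p ∨ q) there: 3:T, 4:T, 5:T, 7:T. ✓
5: successors {4, 5, 7}; ◇(¬p ∨ q) there: 4:T, 5:T, 7:T. ✓
6: successors {1, 3, 6, 8}; ◇(¬p ∨ q) there: 1:F, 3:T, 6:T, 8:T. ✓
7: successors {2, 3, 4, 5}; ◇(¬p ∨ q) there: 2:T, 3:T, 4:T, 5:T. ✓
8: successors {6, 7}; ◇(¬p ∨ q) there: 6:T, 7:T. ✓
— 7 worlds.
For ◇□(¬r ∨ ¬q):
1: no successors, so ◇□(¬r ∨ ¬q) fails. ✗
2: successors {2, 6}; □(¬r ∨ ¬q) there: 2:F, 6:F. ✗
3: successors {2}; □(¬r ∨ ¬q) there: 2:F. ✗
4: successors {3, 4, 5, 7}; □(¬r ∨ ¬q) there: 3:F, 4:F, 5:F, 7:F. ✗
5: successors {4, 5, 7}; □(¬r ∨ ¬q) there: 4:F, 5:F, 7:F. ✗
6: successors {1, 3, 6, 8}; □(¬r ∨ ¬q) there: 1:T, 3:F, 6:F, 8:F. ✓
7: successors {2, 3, 4, 5}; □(¬r ∨ ¬q) there: 2:F, 3:F, 4:F, 5:F. ✗
8: successors {6, 7}; □(¬r ∨ ¬q) there: 6:F, 7:F. ✗
— 1 world.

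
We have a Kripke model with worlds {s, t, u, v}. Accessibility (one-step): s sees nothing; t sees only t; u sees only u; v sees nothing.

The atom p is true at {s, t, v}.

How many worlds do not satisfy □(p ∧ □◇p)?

1

s: no successors, so □(p ∧ □◇p) holds vacuously. ✓
t: successors {t}; p ∧ □◇p there: t:T. ✓
u: successors {u}; p ∧ □◇p there: u:F. ✗
v: no successors, so □(p ∧ □◇p) holds vacuously. ✓
Satisfying worlds: {s, t, v}.
So □(p ∧ □◇p) fails at the other 1 world.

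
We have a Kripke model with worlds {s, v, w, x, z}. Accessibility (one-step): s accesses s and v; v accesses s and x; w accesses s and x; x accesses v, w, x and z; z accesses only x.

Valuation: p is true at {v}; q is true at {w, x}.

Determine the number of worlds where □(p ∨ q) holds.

1

s: successors {s, v}; p ∨ q there: s:F, v:T. ✗
v: successors {s, x}; p ∨ q there: s:F, x:T. ✗
w: successors {s, x}; p ∨ q there: s:F, x:T. ✗
x: successors {v, w, x, z}; p ∨ q there: v:T, w:T, x:T, z:F. ✗
z: successors {x}; p ∨ q there: x:T. ✓
Satisfying worlds: {z}.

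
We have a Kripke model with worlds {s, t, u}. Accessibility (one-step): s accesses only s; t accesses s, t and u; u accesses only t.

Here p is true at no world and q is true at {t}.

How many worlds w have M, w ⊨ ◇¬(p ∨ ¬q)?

s: successors {s}; ¬(p ∨ ¬q) there: s:F. ✗
t: successors {s, t, u}; ¬(p ∨ ¬q) there: s:F, t:T, u:F. ✓
u: successors {t}; ¬(p ∨ ¬q) there: t:T. ✓
Satisfying worlds: {t, u}.

2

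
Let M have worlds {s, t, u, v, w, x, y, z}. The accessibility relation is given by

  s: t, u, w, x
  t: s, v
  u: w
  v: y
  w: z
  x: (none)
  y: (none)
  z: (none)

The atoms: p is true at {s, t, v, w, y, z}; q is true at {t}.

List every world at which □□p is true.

{s, u, v, w, x, y, z}

s: successors {t, u, w, x}; □p there: t:T, u:T, w:T, x:T. ✓
t: successors {s, v}; □p there: s:F, v:T. ✗
u: successors {w}; □p there: w:T. ✓
v: successors {y}; □p there: y:T. ✓
w: successors {z}; □p there: z:T. ✓
x: no successors, so □□p holds vacuously. ✓
y: no successors, so □□p holds vacuously. ✓
z: no successors, so □□p holds vacuously. ✓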